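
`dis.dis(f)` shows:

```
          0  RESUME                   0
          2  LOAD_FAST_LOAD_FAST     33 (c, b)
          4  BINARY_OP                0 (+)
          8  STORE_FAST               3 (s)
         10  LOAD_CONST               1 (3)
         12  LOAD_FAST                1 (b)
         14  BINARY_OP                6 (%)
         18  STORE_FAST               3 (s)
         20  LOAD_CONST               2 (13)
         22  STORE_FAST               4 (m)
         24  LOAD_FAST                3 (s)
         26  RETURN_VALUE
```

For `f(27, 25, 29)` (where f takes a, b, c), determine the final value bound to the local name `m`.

LOAD_FAST_LOAD_FAST c,b → push 29,25. Stack: [29, 25]
BINARY_OP + → 29 + 25 = 54. Stack: [54]
STORE_FAST s → s=54. Stack: []
LOAD_CONST → push 3. Stack: [3]
LOAD_FAST b → push 25. Stack: [3, 25]
BINARY_OP % → 3 % 25 = 3. Stack: [3]
STORE_FAST s → s=3. Stack: []
LOAD_CONST → push 13. Stack: [13]
STORE_FAST m → m=13. Stack: []
LOAD_FAST s → push 3. Stack: [3]
RETURN_VALUE → return 3.

13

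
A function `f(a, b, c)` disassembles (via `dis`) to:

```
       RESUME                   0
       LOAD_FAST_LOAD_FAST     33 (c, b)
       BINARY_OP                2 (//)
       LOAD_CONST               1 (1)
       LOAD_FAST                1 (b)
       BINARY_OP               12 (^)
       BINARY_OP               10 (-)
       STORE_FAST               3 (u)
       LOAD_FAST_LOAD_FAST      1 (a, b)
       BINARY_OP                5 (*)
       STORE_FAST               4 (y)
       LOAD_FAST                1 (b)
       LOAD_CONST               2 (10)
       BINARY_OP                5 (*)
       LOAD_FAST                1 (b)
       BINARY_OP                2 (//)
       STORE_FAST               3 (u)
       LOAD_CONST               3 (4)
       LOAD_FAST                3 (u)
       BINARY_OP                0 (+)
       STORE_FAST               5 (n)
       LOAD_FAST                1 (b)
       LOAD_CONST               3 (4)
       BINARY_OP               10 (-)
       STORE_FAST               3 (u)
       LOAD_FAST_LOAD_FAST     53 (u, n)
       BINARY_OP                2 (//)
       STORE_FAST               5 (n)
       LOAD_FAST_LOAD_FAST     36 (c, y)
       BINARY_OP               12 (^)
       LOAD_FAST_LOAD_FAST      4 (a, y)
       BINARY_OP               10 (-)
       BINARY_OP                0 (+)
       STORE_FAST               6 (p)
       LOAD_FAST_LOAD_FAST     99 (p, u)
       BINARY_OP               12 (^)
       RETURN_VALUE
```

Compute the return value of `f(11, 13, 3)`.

LOAD_FAST_LOAD_FAST c,b → push 3,13. Stack: [3, 13]
BINARY_OP // → 3 // 13 = 0. Stack: [0]
LOAD_CONST → push 1. Stack: [0, 1]
LOAD_FAST b → push 13. Stack: [0, 1, 13]
BINARY_OP ^ → 1 ^ 13 = 12. Stack: [0, 12]
BINARY_OP - → 0 - 12 = -12. Stack: [-12]
STORE_FAST u → u=-12. Stack: []
LOAD_FAST_LOAD_FAST a,b → push 11,13. Stack: [11, 13]
BINARY_OP * → 11 * 13 = 143. Stack: [143]
STORE_FAST y → y=143. Stack: []
LOAD_FAST b → push 13. Stack: [13]
LOAD_CONST → push 10. Stack: [13, 10]
BINARY_OP * → 13 * 10 = 130. Stack: [130]
LOAD_FAST b → push 13. Stack: [130, 13]
BINARY_OP // → 130 // 13 = 10. Stack: [10]
STORE_FAST u → u=10. Stack: []
LOAD_CONST → push 4. Stack: [4]
LOAD_FAST u → push 10. Stack: [4, 10]
BINARY_OP + → 4 + 10 = 14. Stack: [14]
STORE_FAST n → n=14. Stack: []
LOAD_FAST b → push 13. Stack: [13]
LOAD_CONST → push 4. Stack: [13, 4]
BINARY_OP - → 13 - 4 = 9. Stack: [9]
STORE_FAST u → u=9. Stack: []
LOAD_FAST_LOAD_FAST u,n → push 9,14. Stack: [9, 14]
BINARY_OP // → 9 // 14 = 0. Stack: [0]
STORE_FAST n → n=0. Stack: []
LOAD_FAST_LOAD_FAST c,y → push 3,143. Stack: [3, 143]
BINARY_OP ^ → 3 ^ 143 = 140. Stack: [140]
LOAD_FAST_LOAD_FAST a,y → push 11,143. Stack: [140, 11, 143]
BINARY_OP - → 11 - 143 = -132. Stack: [140, -132]
BINARY_OP + → 140 + -132 = 8. Stack: [8]
STORE_FAST p → p=8. Stack: []
LOAD_FAST_LOAD_FAST p,u → push 8,9. Stack: [8, 9]
BINARY_OP ^ → 8 ^ 9 = 1. Stack: [1]
RETURN_VALUE → return 1.

1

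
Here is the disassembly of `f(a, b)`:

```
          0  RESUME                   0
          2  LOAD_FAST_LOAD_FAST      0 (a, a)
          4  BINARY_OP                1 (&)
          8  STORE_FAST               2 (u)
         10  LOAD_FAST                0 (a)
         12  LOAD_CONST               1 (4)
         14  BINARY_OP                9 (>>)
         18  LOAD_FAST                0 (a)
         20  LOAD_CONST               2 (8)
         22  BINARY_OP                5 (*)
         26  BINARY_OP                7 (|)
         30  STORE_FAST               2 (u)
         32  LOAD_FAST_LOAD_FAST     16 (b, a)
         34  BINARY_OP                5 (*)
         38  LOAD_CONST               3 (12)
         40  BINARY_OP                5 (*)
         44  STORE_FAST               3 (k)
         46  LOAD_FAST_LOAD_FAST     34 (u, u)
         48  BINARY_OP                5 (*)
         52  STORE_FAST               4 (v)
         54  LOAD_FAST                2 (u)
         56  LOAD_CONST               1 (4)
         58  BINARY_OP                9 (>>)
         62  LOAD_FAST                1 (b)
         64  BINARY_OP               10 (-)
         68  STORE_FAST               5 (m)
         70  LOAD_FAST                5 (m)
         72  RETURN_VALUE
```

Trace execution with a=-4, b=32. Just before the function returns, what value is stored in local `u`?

LOAD_FAST_LOAD_FAST a,a → push -4,-4. Stack: [-4, -4]
BINARY_OP & → -4 & -4 = -4. Stack: [-4]
STORE_FAST u → u=-4. Stack: []
LOAD_FAST a → push -4. Stack: [-4]
LOAD_CONST → push 4. Stack: [-4, 4]
BINARY_OP >> → -4 >> 4 = -1. Stack: [-1]
LOAD_FAST a → push -4. Stack: [-1, -4]
LOAD_CONST → push 8. Stack: [-1, -4, 8]
BINARY_OP * → -4 * 8 = -32. Stack: [-1, -32]
BINARY_OP | → -1 | -32 = -1. Stack: [-1]
STORE_FAST u → u=-1. Stack: []
LOAD_FAST_LOAD_FAST b,a → push 32,-4. Stack: [32, -4]
BINARY_OP * → 32 * -4 = -128. Stack: [-128]
LOAD_CONST → push 12. Stack: [-128, 12]
BINARY_OP * → -128 * 12 = -1536. Stack: [-1536]
STORE_FAST k → k=-1536. Stack: []
LOAD_FAST_LOAD_FAST u,u → push -1,-1. Stack: [-1, -1]
BINARY_OP * → -1 * -1 = 1. Stack: [1]
STORE_FAST v → v=1. Stack: []
LOAD_FAST u → push -1. Stack: [-1]
LOAD_CONST → push 4. Stack: [-1, 4]
BINARY_OP >> → -1 >> 4 = -1. Stack: [-1]
LOAD_FAST b → push 32. Stack: [-1, 32]
BINARY_OP - → -1 - 32 = -33. Stack: [-33]
STORE_FAST m → m=-33. Stack: []
LOAD_FAST m → push -33. Stack: [-33]
RETURN_VALUE → return -33.

-1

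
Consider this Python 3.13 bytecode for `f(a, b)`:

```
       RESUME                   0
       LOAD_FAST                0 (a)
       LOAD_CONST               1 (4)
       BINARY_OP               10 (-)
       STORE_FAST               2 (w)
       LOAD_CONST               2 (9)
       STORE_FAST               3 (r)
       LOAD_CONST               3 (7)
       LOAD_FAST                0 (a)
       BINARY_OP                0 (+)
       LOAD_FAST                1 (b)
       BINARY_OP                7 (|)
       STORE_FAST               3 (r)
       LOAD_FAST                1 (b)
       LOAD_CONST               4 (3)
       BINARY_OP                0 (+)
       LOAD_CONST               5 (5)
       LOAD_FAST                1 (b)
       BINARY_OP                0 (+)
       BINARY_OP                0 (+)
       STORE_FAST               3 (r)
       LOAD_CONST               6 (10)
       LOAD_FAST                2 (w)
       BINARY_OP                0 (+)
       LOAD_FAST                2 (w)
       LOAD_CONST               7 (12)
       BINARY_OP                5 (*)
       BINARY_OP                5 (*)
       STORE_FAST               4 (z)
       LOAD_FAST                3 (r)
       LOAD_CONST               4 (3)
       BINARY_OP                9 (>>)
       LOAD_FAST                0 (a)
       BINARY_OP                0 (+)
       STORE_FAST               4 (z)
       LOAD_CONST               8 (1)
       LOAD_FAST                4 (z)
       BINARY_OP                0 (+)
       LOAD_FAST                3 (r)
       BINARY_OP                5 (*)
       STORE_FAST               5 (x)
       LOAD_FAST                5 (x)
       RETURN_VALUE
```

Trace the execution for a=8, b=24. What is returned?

LOAD_FAST a → push 8. Stack: [8]
LOAD_CONST → push 4. Stack: [8, 4]
BINARY_OP - → 8 - 4 = 4. Stack: [4]
STORE_FAST w → w=4. Stack: []
LOAD_CONST → push 9. Stack: [9]
STORE_FAST r → r=9. Stack: []
LOAD_CONST → push 7. Stack: [7]
LOAD_FAST a → push 8. Stack: [7, 8]
BINARY_OP + → 7 + 8 = 15. Stack: [15]
LOAD_FAST b → push 24. Stack: [15, 24]
BINARY_OP | → 15 | 24 = 31. Stack: [31]
STORE_FAST r → r=31. Stack: []
LOAD_FAST b → push 24. Stack: [24]
LOAD_CONST → push 3. Stack: [24, 3]
BINARY_OP + → 24 + 3 = 27. Stack: [27]
LOAD_CONST → push 5. Stack: [27, 5]
LOAD_FAST b → push 24. Stack: [27, 5, 24]
BINARY_OP + → 5 + 24 = 29. Stack: [27, 29]
BINARY_OP + → 27 + 29 = 56. Stack: [56]
STORE_FAST r → r=56. Stack: []
LOAD_CONST → push 10. Stack: [10]
LOAD_FAST w → push 4. Stack: [10, 4]
BINARY_OP + → 10 + 4 = 14. Stack: [14]
LOAD_FAST w → push 4. Stack: [14, 4]
LOAD_CONST → push 12. Stack: [14, 4, 12]
BINARY_OP * → 4 * 12 = 48. Stack: [14, 48]
BINARY_OP * → 14 * 48 = 672. Stack: [672]
STORE_FAST z → z=672. Stack: []
LOAD_FAST r → push 56. Stack: [56]
LOAD_CONST → push 3. Stack: [56, 3]
BINARY_OP >> → 56 >> 3 = 7. Stack: [7]
LOAD_FAST a → push 8. Stack: [7, 8]
BINARY_OP + → 7 + 8 = 15. Stack: [15]
STORE_FAST z → z=15. Stack: []
LOAD_CONST → push 1. Stack: [1]
LOAD_FAST z → push 15. Stack: [1, 15]
BINARY_OP + → 1 + 15 = 16. Stack: [16]
LOAD_FAST r → push 56. Stack: [16, 56]
BINARY_OP * → 16 * 56 = 896. Stack: [896]
STORE_FAST x → x=896. Stack: []
LOAD_FAST x → push 896. Stack: [896]
RETURN_VALUE → return 896.

896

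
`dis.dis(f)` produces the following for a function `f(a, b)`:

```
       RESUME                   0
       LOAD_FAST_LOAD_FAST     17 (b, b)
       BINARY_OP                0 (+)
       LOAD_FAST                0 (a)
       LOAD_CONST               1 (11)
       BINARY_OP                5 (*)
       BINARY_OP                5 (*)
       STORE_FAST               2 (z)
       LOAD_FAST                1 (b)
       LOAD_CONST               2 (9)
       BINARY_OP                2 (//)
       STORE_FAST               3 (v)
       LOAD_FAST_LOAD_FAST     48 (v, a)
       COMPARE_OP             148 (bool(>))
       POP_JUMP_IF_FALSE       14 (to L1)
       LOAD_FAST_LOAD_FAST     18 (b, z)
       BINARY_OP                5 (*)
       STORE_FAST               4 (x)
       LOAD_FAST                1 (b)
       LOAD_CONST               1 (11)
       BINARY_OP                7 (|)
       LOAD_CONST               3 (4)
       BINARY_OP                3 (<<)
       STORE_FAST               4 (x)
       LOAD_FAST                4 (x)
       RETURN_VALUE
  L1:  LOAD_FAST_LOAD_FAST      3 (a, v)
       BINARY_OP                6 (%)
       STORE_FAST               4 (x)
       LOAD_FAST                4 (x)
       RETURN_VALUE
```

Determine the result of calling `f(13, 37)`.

LOAD_FAST_LOAD_FAST b,b → push 37,37. Stack: [37, 37]
BINARY_OP + → 37 + 37 = 74. Stack: [74]
LOAD_FAST a → push 13. Stack: [74, 13]
LOAD_CONST → push 11. Stack: [74, 13, 11]
BINARY_OP * → 13 * 11 = 143. Stack: [74, 143]
BINARY_OP * → 74 * 143 = 10582. Stack: [10582]
STORE_FAST z → z=10582. Stack: []
LOAD_FAST b → push 37. Stack: [37]
LOAD_CONST → push 9. Stack: [37, 9]
BINARY_OP // → 37 // 9 = 4. Stack: [4]
STORE_FAST v → v=4. Stack: []
LOAD_FAST_LOAD_FAST v,a → push 4,13. Stack: [4, 13]
COMPARE_OP bool(>) → 4 vs 13 = False. Stack: [False]
POP_JUMP_IF_FALSE → pop False; jump. Stack: []
LOAD_FAST_LOAD_FAST a,v → push 13,4. Stack: [13, 4]
BINARY_OP % → 13 % 4 = 1. Stack: [1]
STORE_FAST x → x=1. Stack: []
LOAD_FAST x → push 1. Stack: [1]
RETURN_VALUE → return 1.

1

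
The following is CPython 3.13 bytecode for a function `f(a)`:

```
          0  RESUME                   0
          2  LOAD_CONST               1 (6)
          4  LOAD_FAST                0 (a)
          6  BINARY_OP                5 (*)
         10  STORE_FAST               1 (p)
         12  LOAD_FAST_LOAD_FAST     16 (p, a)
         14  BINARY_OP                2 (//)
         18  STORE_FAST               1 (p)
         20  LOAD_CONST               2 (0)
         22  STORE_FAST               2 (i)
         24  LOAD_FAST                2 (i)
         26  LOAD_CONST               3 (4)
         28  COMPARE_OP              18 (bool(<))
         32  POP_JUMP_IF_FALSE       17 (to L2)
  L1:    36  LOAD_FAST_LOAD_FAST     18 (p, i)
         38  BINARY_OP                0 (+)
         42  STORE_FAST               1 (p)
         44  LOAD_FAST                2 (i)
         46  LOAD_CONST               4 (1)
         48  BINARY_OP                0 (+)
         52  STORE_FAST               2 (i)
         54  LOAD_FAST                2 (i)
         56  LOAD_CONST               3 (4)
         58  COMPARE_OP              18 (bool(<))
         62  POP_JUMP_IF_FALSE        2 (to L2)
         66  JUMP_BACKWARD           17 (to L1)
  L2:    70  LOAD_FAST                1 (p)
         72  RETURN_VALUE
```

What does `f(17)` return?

LOAD_CONST → push 6. Stack: [6]
LOAD_FAST a → push 17. Stack: [6, 17]
BINARY_OP * → 6 * 17 = 102. Stack: [102]
STORE_FAST p → p=102. Stack: []
LOAD_FAST_LOAD_FAST p,a → push 102,17. Stack: [102, 17]
BINARY_OP // → 102 // 17 = 6. Stack: [6]
STORE_FAST p → p=6. Stack: []
LOAD_CONST → push 0. Stack: [0]
STORE_FAST i → i=0. Stack: []
LOAD_FAST i → push 0. Stack: [0]
LOAD_CONST → push 4. Stack: [0, 4]
COMPARE_OP bool(<) → 0 vs 4 = True. Stack: [True]
POP_JUMP_IF_FALSE → pop True; no jump. Stack: []
LOAD_FAST_LOAD_FAST p,i → push 6,0. Stack: [6, 0]
BINARY_OP + → 6 + 0 = 6. Stack: [6]
STORE_FAST p → p=6. Stack: []
LOAD_FAST i → push 0. Stack: [0]
LOAD_CONST → push 1. Stack: [0, 1]
BINARY_OP + → 0 + 1 = 1. Stack: [1]
STORE_FAST i → i=1. Stack: []
LOAD_FAST i → push 1. Stack: [1]
LOAD_CONST → push 4. Stack: [1, 4]
COMPARE_OP bool(<) → 1 vs 4 = True. Stack: [True]
POP_JUMP_IF_FALSE → pop True; no jump. Stack: []
LOAD_FAST_LOAD_FAST p,i → push 6,1. Stack: [6, 1]
BINARY_OP + → 6 + 1 = 7. Stack: [7]
STORE_FAST p → p=7. Stack: []
LOAD_FAST i → push 1. Stack: [1]
LOAD_CONST → push 1. Stack: [1, 1]
BINARY_OP + → 1 + 1 = 2. Stack: [2]
STORE_FAST i → i=2. Stack: []
LOAD_FAST i → push 2. Stack: [2]
LOAD_CONST → push 4. Stack: [2, 4]
COMPARE_OP bool(<) → 2 vs 4 = True. Stack: [True]
POP_JUMP_IF_FALSE → pop True; no jump. Stack: []
LOAD_FAST_LOAD_FAST p,i → push 7,2. Stack: [7, 2]
BINARY_OP + → 7 + 2 = 9. Stack: [9]
STORE_FAST p → p=9. Stack: []
LOAD_FAST i → push 2. Stack: [2]
LOAD_CONST → push 1. Stack: [2, 1]
BINARY_OP + → 2 + 1 = 3. Stack: [3]
STORE_FAST i → i=3. Stack: []
LOAD_FAST i → push 3. Stack: [3]
LOAD_CONST → push 4. Stack: [3, 4]
COMPARE_OP bool(<) → 3 vs 4 = True. Stack: [True]
POP_JUMP_IF_FALSE → pop True; no jump. Stack: []
LOAD_FAST_LOAD_FAST p,i → push 9,3. Stack: [9, 3]
BINARY_OP + → 9 + 3 = 12. Stack: [12]
STORE_FAST p → p=12. Stack: []
LOAD_FAST i → push 3. Stack: [3]
LOAD_CONST → push 1. Stack: [3, 1]
BINARY_OP + → 3 + 1 = 4. Stack: [4]
STORE_FAST i → i=4. Stack: []
LOAD_FAST i → push 4. Stack: [4]
LOAD_CONST → push 4. Stack: [4, 4]
COMPARE_OP bool(<) → 4 vs 4 = False. Stack: [False]
POP_JUMP_IF_FALSE → pop False; jump. Stack: []
LOAD_FAST p → push 12. Stack: [12]
RETURN_VALUE → return 12.

12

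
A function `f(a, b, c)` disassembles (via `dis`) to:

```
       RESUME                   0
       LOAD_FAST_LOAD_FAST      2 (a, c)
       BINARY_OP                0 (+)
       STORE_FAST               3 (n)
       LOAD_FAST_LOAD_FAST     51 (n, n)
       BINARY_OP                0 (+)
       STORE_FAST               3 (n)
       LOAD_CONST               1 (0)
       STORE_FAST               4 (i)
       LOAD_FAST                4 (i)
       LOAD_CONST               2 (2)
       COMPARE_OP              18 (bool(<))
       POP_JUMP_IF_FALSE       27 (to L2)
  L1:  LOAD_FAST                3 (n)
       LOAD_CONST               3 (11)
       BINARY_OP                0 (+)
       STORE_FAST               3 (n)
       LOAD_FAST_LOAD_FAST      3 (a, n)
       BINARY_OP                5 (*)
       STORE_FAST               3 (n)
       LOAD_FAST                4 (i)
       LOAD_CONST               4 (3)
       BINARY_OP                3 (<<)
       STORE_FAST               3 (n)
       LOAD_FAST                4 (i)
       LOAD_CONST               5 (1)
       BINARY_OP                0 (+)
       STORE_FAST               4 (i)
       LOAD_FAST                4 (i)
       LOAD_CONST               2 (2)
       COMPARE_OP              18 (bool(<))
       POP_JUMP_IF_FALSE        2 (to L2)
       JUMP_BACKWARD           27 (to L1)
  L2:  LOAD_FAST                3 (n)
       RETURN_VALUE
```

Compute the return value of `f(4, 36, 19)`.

LOAD_FAST_LOAD_FAST a,c → push 4,19. Stack: [4, 19]
BINARY_OP + → 4 + 19 = 23. Stack: [23]
STORE_FAST n → n=23. Stack: []
LOAD_FAST_LOAD_FAST n,n → push 23,23. Stack: [23, 23]
BINARY_OP + → 23 + 23 = 46. Stack: [46]
STORE_FAST n → n=46. Stack: []
LOAD_CONST → push 0. Stack: [0]
STORE_FAST i → i=0. Stack: []
LOAD_FAST i → push 0. Stack: [0]
LOAD_CONST → push 2. Stack: [0, 2]
COMPARE_OP bool(<) → 0 vs 2 = True. Stack: [True]
POP_JUMP_IF_FALSE → pop True; no jump. Stack: []
LOAD_FAST n → push 46. Stack: [46]
LOAD_CONST → push 11. Stack: [46, 11]
BINARY_OP + → 46 + 11 = 57. Stack: [57]
STORE_FAST n → n=57. Stack: []
LOAD_FAST_LOAD_FAST a,n → push 4,57. Stack: [4, 57]
BINARY_OP * → 4 * 57 = 228. Stack: [228]
STORE_FAST n → n=228. Stack: []
LOAD_FAST i → push 0. Stack: [0]
LOAD_CONST → push 3. Stack: [0, 3]
BINARY_OP << → 0 << 3 = 0. Stack: [0]
STORE_FAST n → n=0. Stack: []
LOAD_FAST i → push 0. Stack: [0]
LOAD_CONST → push 1. Stack: [0, 1]
BINARY_OP + → 0 + 1 = 1. Stack: [1]
STORE_FAST i → i=1. Stack: []
LOAD_FAST i → push 1. Stack: [1]
LOAD_CONST → push 2. Stack: [1, 2]
COMPARE_OP bool(<) → 1 vs 2 = True. Stack: [True]
POP_JUMP_IF_FALSE → pop True; no jump. Stack: []
LOAD_FAST n → push 0. Stack: [0]
LOAD_CONST → push 11. Stack: [0, 11]
BINARY_OP + → 0 + 11 = 11. Stack: [11]
STORE_FAST n → n=11. Stack: []
LOAD_FAST_LOAD_FAST a,n → push 4,11. Stack: [4, 11]
BINARY_OP * → 4 * 11 = 44. Stack: [44]
STORE_FAST n → n=44. Stack: []
LOAD_FAST i → push 1. Stack: [1]
LOAD_CONST → push 3. Stack: [1, 3]
BINARY_OP << → 1 << 3 = 8. Stack: [8]
STORE_FAST n → n=8. Stack: []
LOAD_FAST i → push 1. Stack: [1]
LOAD_CONST → push 1. Stack: [1, 1]
BINARY_OP + → 1 + 1 = 2. Stack: [2]
STORE_FAST i → i=2. Stack: []
LOAD_FAST i → push 2. Stack: [2]
LOAD_CONST → push 2. Stack: [2, 2]
COMPARE_OP bool(<) → 2 vs 2 = False. Stack: [False]
POP_JUMP_IF_FALSE → pop False; jump. Stack: []
LOAD_FAST n → push 8. Stack: [8]
RETURN_VALUE → return 8.

8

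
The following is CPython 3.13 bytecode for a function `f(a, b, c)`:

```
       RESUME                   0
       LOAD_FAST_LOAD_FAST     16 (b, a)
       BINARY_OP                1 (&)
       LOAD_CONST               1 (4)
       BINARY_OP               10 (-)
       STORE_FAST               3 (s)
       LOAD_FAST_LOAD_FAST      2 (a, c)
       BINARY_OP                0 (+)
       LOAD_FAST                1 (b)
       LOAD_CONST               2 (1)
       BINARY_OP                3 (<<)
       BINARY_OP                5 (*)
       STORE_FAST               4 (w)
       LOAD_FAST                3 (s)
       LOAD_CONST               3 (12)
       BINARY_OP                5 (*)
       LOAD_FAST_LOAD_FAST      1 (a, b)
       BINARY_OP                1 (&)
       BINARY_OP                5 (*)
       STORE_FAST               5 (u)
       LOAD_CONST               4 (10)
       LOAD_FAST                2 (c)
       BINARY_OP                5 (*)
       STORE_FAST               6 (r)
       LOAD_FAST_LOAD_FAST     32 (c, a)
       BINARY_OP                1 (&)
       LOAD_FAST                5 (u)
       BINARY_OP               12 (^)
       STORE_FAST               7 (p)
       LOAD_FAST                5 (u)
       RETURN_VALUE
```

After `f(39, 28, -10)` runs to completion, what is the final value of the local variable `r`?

-100

LOAD_FAST_LOAD_FAST b,a → push 28,39. Stack: [28, 39]
BINARY_OP & → 28 & 39 = 4. Stack: [4]
LOAD_CONST → push 4. Stack: [4, 4]
BINARY_OP - → 4 - 4 = 0. Stack: [0]
STORE_FAST s → s=0. Stack: []
LOAD_FAST_LOAD_FAST a,c → push 39,-10. Stack: [39, -10]
BINARY_OP + → 39 + -10 = 29. Stack: [29]
LOAD_FAST b → push 28. Stack: [29, 28]
LOAD_CONST → push 1. Stack: [29, 28, 1]
BINARY_OP << → 28 << 1 = 56. Stack: [29, 56]
BINARY_OP * → 29 * 56 = 1624. Stack: [1624]
STORE_FAST w → w=1624. Stack: []
LOAD_FAST s → push 0. Stack: [0]
LOAD_CONST → push 12. Stack: [0, 12]
BINARY_OP * → 0 * 12 = 0. Stack: [0]
LOAD_FAST_LOAD_FAST a,b → push 39,28. Stack: [0, 39, 28]
BINARY_OP & → 39 & 28 = 4. Stack: [0, 4]
BINARY_OP * → 0 * 4 = 0. Stack: [0]
STORE_FAST u → u=0. Stack: []
LOAD_CONST → push 10. Stack: [10]
LOAD_FAST c → push -10. Stack: [10, -10]
BINARY_OP * → 10 * -10 = -100. Stack: [-100]
STORE_FAST r → r=-100. Stack: []
LOAD_FAST_LOAD_FAST c,a → push -10,39. Stack: [-10, 39]
BINARY_OP & → -10 & 39 = 38. Stack: [38]
LOAD_FAST u → push 0. Stack: [38, 0]
BINARY_OP ^ → 38 ^ 0 = 38. Stack: [38]
STORE_FAST p → p=38. Stack: []
LOAD_FAST u → push 0. Stack: [0]
RETURN_VALUE → return 0.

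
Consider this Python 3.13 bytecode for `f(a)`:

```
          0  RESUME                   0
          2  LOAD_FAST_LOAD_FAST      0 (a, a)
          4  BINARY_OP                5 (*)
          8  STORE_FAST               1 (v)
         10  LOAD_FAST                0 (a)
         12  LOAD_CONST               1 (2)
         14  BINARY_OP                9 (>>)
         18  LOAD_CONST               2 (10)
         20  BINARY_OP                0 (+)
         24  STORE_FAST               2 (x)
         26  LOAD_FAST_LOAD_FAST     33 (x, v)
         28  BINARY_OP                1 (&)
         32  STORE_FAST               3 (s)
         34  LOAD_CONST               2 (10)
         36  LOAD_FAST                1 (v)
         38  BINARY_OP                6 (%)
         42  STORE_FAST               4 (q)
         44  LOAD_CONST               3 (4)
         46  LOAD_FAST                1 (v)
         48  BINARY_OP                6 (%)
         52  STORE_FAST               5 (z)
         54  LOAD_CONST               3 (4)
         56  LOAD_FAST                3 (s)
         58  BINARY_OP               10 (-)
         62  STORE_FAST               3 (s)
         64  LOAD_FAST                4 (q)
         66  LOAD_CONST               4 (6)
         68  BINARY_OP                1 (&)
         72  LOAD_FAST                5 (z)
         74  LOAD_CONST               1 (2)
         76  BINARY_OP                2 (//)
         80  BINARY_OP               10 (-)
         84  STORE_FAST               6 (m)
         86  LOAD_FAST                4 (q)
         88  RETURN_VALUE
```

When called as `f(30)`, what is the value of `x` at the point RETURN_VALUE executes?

17

LOAD_FAST_LOAD_FAST a,a → push 30,30. Stack: [30, 30]
BINARY_OP * → 30 * 30 = 900. Stack: [900]
STORE_FAST v → v=900. Stack: []
LOAD_FAST a → push 30. Stack: [30]
LOAD_CONST → push 2. Stack: [30, 2]
BINARY_OP >> → 30 >> 2 = 7. Stack: [7]
LOAD_CONST → push 10. Stack: [7, 10]
BINARY_OP + → 7 + 10 = 17. Stack: [17]
STORE_FAST x → x=17. Stack: []
LOAD_FAST_LOAD_FAST x,v → push 17,900. Stack: [17, 900]
BINARY_OP & → 17 & 900 = 0. Stack: [0]
STORE_FAST s → s=0. Stack: []
LOAD_CONST → push 10. Stack: [10]
LOAD_FAST v → push 900. Stack: [10, 900]
BINARY_OP % → 10 % 900 = 10. Stack: [10]
STORE_FAST q → q=10. Stack: []
LOAD_CONST → push 4. Stack: [4]
LOAD_FAST v → push 900. Stack: [4, 900]
BINARY_OP % → 4 % 900 = 4. Stack: [4]
STORE_FAST z → z=4. Stack: []
LOAD_CONST → push 4. Stack: [4]
LOAD_FAST s → push 0. Stack: [4, 0]
BINARY_OP - → 4 - 0 = 4. Stack: [4]
STORE_FAST s → s=4. Stack: []
LOAD_FAST q → push 10. Stack: [10]
LOAD_CONST → push 6. Stack: [10, 6]
BINARY_OP & → 10 & 6 = 2. Stack: [2]
LOAD_FAST z → push 4. Stack: [2, 4]
LOAD_CONST → push 2. Stack: [2, 4, 2]
BINARY_OP // → 4 // 2 = 2. Stack: [2, 2]
BINARY_OP - → 2 - 2 = 0. Stack: [0]
STORE_FAST m → m=0. Stack: []
LOAD_FAST q → push 10. Stack: [10]
RETURN_VALUE → return 10.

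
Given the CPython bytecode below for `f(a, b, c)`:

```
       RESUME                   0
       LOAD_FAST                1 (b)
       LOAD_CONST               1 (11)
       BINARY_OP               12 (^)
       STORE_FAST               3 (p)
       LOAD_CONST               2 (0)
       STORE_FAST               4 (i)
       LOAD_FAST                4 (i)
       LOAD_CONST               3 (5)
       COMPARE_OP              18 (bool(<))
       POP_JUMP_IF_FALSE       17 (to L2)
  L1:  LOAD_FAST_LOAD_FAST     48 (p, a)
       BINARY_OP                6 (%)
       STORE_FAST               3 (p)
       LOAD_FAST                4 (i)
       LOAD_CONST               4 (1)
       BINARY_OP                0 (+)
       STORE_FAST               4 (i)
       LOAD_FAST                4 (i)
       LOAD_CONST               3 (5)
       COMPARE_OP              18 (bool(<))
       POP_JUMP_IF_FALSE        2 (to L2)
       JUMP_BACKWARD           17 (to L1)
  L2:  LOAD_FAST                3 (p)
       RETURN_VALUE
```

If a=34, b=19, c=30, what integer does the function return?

LOAD_FAST b → push 19
LOAD_CONST → push 11
BINARY_OP ^ → 19 ^ 11 = 24
STORE_FAST p → p=24
LOAD_CONST → push 0
STORE_FAST i → i=0
LOAD_FAST i → push 0
LOAD_CONST → push 5
COMPARE_OP bool(<) → 0 vs 5 = True
POP_JUMP_IF_FALSE → pop True; no jump
LOAD_FAST_LOAD_FAST p,a → push 24,34
BINARY_OP % → 24 % 34 = 24
STORE_FAST p → p=24
LOAD_FAST i → push 0
LOAD_CONST → push 1
BINARY_OP + → 0 + 1 = 1
STORE_FAST i → i=1
LOAD_FAST i → push 1
LOAD_CONST → push 5
COMPARE_OP bool(<) → 1 vs 5 = True
POP_JUMP_IF_FALSE → pop True; no jump
LOAD_FAST_LOAD_FAST p,a → push 24,34
BINARY_OP % → 24 % 34 = 24
STORE_FAST p → p=24
LOAD_FAST i → push 1
LOAD_CONST → push 1
BINARY_OP + → 1 + 1 = 2
STORE_FAST i → i=2
LOAD_FAST i → push 2
LOAD_CONST → push 5
COMPARE_OP bool(<) → 2 vs 5 = True
POP_JUMP_IF_FALSE → pop True; no jump
LOAD_FAST_LOAD_FAST p,a → push 24,34
BINARY_OP % → 24 % 34 = 24
STORE_FAST p → p=24
LOAD_FAST i → push 2
LOAD_CONST → push 1
BINARY_OP + → 2 + 1 = 3
STORE_FAST i → i=3
LOAD_FAST i → push 3
LOAD_CONST → push 5
COMPARE_OP bool(<) → 3 vs 5 = True
POP_JUMP_IF_FALSE → pop True; no jump
LOAD_FAST_LOAD_FAST p,a → push 24,34
BINARY_OP % → 24 % 34 = 24
STORE_FAST p → p=24
LOAD_FAST i → push 3
LOAD_CONST → push 1
BINARY_OP + → 3 + 1 = 4
STORE_FAST i → i=4
LOAD_FAST i → push 4
LOAD_CONST → push 5
COMPARE_OP bool(<) → 4 vs 5 = True
POP_JUMP_IF_FALSE → pop True; no jump
LOAD_FAST_LOAD_FAST p,a → push 24,34
BINARY_OP % → 24 % 34 = 24
STORE_FAST p → p=24
LOAD_FAST i → push 4
LOAD_CONST → push 1
BINARY_OP + → 4 + 1 = 5
STORE_FAST i → i=5
LOAD_FAST i → push 5
LOAD_CONST → push 5
COMPARE_OP bool(<) → 5 vs 5 = False
POP_JUMP_IF_FALSE → pop False; jump
LOAD_FAST p → push 24
RETURN_VALUE → return 24.

24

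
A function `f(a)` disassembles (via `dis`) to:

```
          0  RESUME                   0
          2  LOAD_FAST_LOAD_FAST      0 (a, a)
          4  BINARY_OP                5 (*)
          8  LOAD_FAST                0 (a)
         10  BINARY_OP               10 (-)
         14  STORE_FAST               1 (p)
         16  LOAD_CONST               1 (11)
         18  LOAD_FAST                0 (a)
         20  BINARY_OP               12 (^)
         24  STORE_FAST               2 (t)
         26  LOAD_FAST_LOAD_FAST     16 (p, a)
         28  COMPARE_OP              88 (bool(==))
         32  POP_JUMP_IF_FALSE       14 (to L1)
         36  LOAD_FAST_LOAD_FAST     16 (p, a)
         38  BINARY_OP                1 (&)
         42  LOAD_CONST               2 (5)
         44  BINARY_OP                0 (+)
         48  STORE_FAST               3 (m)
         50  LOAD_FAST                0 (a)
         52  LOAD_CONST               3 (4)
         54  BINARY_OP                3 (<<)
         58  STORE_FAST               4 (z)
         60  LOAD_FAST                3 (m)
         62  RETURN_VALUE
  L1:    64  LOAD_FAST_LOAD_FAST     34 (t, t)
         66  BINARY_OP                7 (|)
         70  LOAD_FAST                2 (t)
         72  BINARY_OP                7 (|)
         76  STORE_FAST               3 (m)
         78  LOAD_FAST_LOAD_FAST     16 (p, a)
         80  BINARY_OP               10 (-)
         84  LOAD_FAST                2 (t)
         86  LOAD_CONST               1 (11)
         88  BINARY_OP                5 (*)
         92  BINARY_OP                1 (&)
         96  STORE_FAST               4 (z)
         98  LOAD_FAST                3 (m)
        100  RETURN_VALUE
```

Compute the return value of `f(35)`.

LOAD_FAST_LOAD_FAST a,a → push 35,35. Stack: [35, 35]
BINARY_OP * → 35 * 35 = 1225. Stack: [1225]
LOAD_FAST a → push 35. Stack: [1225, 35]
BINARY_OP - → 1225 - 35 = 1190. Stack: [1190]
STORE_FAST p → p=1190. Stack: []
LOAD_CONST → push 11. Stack: [11]
LOAD_FAST a → push 35. Stack: [11, 35]
BINARY_OP ^ → 11 ^ 35 = 40. Stack: [40]
STORE_FAST t → t=40. Stack: []
LOAD_FAST_LOAD_FAST p,a → push 1190,35. Stack: [1190, 35]
COMPARE_OP bool(==) → 1190 vs 35 = False. Stack: [False]
POP_JUMP_IF_FALSE → pop False; jump. Stack: []
LOAD_FAST_LOAD_FAST t,t → push 40,40. Stack: [40, 40]
BINARY_OP | → 40 | 40 = 40. Stack: [40]
LOAD_FAST t → push 40. Stack: [40, 40]
BINARY_OP | → 40 | 40 = 40. Stack: [40]
STORE_FAST m → m=40. Stack: []
LOAD_FAST_LOAD_FAST p,a → push 1190,35. Stack: [1190, 35]
BINARY_OP - → 1190 - 35 = 1155. Stack: [1155]
LOAD_FAST t → push 40. Stack: [1155, 40]
LOAD_CONST → push 11. Stack: [1155, 40, 11]
BINARY_OP * → 40 * 11 = 440. Stack: [1155, 440]
BINARY_OP & → 1155 & 440 = 128. Stack: [128]
STORE_FAST z → z=128. Stack: []
LOAD_FAST m → push 40. Stack: [40]
RETURN_VALUE → return 40.

40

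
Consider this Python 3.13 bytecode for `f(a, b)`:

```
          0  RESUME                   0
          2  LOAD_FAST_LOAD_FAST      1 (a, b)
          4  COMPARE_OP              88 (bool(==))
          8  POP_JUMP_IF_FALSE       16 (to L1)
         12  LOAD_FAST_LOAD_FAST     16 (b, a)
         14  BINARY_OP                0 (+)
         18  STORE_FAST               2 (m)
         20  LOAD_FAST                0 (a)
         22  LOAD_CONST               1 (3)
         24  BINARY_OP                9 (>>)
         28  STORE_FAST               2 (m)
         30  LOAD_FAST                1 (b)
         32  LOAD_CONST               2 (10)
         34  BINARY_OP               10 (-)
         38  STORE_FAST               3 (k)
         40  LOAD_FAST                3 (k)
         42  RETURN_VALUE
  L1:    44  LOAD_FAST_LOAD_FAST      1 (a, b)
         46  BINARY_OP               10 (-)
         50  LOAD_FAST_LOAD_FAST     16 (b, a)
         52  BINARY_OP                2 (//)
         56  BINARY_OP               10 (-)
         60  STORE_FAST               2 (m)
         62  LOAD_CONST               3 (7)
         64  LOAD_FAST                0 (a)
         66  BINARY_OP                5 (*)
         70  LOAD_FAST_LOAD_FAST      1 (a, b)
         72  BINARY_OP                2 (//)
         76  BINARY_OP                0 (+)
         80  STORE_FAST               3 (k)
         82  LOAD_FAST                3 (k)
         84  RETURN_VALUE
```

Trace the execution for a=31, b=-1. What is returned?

186

LOAD_FAST_LOAD_FAST a,b → push 31,-1. Stack: [31, -1]
COMPARE_OP bool(==) → 31 vs -1 = False. Stack: [False]
POP_JUMP_IF_FALSE → pop False; jump. Stack: []
LOAD_FAST_LOAD_FAST a,b → push 31,-1. Stack: [31, -1]
BINARY_OP - → 31 - -1 = 32. Stack: [32]
LOAD_FAST_LOAD_FAST b,a → push -1,31. Stack: [32, -1, 31]
BINARY_OP // → -1 // 31 = -1. Stack: [32, -1]
BINARY_OP - → 32 - -1 = 33. Stack: [33]
STORE_FAST m → m=33. Stack: []
LOAD_CONST → push 7. Stack: [7]
LOAD_FAST a → push 31. Stack: [7, 31]
BINARY_OP * → 7 * 31 = 217. Stack: [217]
LOAD_FAST_LOAD_FAST a,b → push 31,-1. Stack: [217, 31, -1]
BINARY_OP // → 31 // -1 = -31. Stack: [217, -31]
BINARY_OP + → 217 + -31 = 186. Stack: [186]
STORE_FAST k → k=186. Stack: []
LOAD_FAST k → push 186. Stack: [186]
RETURN_VALUE → return 186.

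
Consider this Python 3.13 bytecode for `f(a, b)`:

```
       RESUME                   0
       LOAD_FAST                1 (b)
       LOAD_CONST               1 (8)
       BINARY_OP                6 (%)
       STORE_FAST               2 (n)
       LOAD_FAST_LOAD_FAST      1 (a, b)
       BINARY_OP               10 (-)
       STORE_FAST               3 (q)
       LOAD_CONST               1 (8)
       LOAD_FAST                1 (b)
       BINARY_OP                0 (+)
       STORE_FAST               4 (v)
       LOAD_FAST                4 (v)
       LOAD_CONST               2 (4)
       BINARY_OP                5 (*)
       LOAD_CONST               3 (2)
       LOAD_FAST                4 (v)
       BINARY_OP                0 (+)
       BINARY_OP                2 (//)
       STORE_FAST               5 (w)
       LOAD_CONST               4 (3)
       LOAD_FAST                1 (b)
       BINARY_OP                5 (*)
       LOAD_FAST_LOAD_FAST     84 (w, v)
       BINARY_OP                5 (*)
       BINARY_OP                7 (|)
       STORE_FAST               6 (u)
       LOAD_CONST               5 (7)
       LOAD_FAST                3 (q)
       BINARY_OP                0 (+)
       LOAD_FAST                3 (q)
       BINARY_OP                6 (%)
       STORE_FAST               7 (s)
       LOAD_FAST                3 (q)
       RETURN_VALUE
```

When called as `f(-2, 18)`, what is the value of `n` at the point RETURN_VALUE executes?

LOAD_FAST b → push 18. Stack: [18]
LOAD_CONST → push 8. Stack: [18, 8]
BINARY_OP % → 18 % 8 = 2. Stack: [2]
STORE_FAST n → n=2. Stack: []
LOAD_FAST_LOAD_FAST a,b → push -2,18. Stack: [-2, 18]
BINARY_OP - → -2 - 18 = -20. Stack: [-20]
STORE_FAST q → q=-20. Stack: []
LOAD_CONST → push 8. Stack: [8]
LOAD_FAST b → push 18. Stack: [8, 18]
BINARY_OP + → 8 + 18 = 26. Stack: [26]
STORE_FAST v → v=26. Stack: []
LOAD_FAST v → push 26. Stack: [26]
LOAD_CONST → push 4. Stack: [26, 4]
BINARY_OP * → 26 * 4 = 104. Stack: [104]
LOAD_CONST → push 2. Stack: [104, 2]
LOAD_FAST v → push 26. Stack: [104, 2, 26]
BINARY_OP + → 2 + 26 = 28. Stack: [104, 28]
BINARY_OP // → 104 // 28 = 3. Stack: [3]
STORE_FAST w → w=3. Stack: []
LOAD_CONST → push 3. Stack: [3]
LOAD_FAST b → push 18. Stack: [3, 18]
BINARY_OP * → 3 * 18 = 54. Stack: [54]
LOAD_FAST_LOAD_FAST w,v → push 3,26. Stack: [54, 3, 26]
BINARY_OP * → 3 * 26 = 78. Stack: [54, 78]
BINARY_OP | → 54 | 78 = 126. Stack: [126]
STORE_FAST u → u=126. Stack: []
LOAD_CONST → push 7. Stack: [7]
LOAD_FAST q → push -20. Stack: [7, -20]
BINARY_OP + → 7 + -20 = -13. Stack: [-13]
LOAD_FAST q → push -20. Stack: [-13, -20]
BINARY_OP % → -13 % -20 = -13. Stack: [-13]
STORE_FAST s → s=-13. Stack: []
LOAD_FAST q → push -20. Stack: [-20]
RETURN_VALUE → return -20.

2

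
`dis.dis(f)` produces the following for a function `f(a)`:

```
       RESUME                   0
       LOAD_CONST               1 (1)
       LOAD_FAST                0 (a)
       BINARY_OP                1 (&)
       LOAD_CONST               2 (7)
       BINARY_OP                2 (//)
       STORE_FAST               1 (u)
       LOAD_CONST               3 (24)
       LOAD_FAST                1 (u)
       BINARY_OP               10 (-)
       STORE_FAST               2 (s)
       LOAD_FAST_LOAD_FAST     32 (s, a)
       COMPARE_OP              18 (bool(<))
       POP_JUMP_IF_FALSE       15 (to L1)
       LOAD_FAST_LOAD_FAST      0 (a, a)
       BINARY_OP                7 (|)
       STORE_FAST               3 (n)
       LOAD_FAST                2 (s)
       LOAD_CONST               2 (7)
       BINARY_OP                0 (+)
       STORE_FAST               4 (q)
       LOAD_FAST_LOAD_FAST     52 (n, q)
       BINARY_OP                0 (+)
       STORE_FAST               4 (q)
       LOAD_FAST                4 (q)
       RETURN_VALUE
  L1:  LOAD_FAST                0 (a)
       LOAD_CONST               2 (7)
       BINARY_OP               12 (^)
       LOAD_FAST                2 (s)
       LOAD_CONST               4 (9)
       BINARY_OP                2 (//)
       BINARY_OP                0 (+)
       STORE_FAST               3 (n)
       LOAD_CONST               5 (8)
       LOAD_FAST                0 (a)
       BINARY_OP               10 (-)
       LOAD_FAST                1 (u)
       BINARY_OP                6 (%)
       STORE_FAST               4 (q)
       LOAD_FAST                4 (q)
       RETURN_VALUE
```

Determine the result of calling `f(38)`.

LOAD_CONST → push 1. Stack: [1]
LOAD_FAST a → push 38. Stack: [1, 38]
BINARY_OP & → 1 & 38 = 0. Stack: [0]
LOAD_CONST → push 7. Stack: [0, 7]
BINARY_OP // → 0 // 7 = 0. Stack: [0]
STORE_FAST u → u=0. Stack: []
LOAD_CONST → push 24. Stack: [24]
LOAD_FAST u → push 0. Stack: [24, 0]
BINARY_OP - → 24 - 0 = 24. Stack: [24]
STORE_FAST s → s=24. Stack: []
LOAD_FAST_LOAD_FAST s,a → push 24,38. Stack: [24, 38]
COMPARE_OP bool(<) → 24 vs 38 = True. Stack: [True]
POP_JUMP_IF_FALSE → pop True; no jump. Stack: []
LOAD_FAST_LOAD_FAST a,a → push 38,38. Stack: [38, 38]
BINARY_OP | → 38 | 38 = 38. Stack: [38]
STORE_FAST n → n=38. Stack: []
LOAD_FAST s → push 24. Stack: [24]
LOAD_CONST → push 7. Stack: [24, 7]
BINARY_OP + → 24 + 7 = 31. Stack: [31]
STORE_FAST q → q=31. Stack: []
LOAD_FAST_LOAD_FAST n,q → push 38,31. Stack: [38, 31]
BINARY_OP + → 38 + 31 = 69. Stack: [69]
STORE_FAST q → q=69. Stack: []
LOAD_FAST q → push 69. Stack: [69]
RETURN_VALUE → return 69.

69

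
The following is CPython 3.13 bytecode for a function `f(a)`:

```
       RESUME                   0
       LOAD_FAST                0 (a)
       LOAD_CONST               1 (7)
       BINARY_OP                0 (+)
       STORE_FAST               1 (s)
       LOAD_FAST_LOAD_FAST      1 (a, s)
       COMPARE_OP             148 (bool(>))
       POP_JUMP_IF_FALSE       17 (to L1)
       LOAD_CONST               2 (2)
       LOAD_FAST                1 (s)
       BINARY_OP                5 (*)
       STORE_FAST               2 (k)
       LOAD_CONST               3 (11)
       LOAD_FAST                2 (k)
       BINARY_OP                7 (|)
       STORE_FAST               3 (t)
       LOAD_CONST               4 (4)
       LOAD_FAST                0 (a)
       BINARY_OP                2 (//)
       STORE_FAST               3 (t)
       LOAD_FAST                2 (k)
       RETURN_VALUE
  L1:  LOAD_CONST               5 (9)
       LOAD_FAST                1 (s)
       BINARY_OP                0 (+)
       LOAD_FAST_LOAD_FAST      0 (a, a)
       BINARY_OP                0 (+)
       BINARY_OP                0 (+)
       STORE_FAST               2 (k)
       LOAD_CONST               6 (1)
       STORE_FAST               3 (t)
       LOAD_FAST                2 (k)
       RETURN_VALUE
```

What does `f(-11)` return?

-17

LOAD_FAST a → push -11. Stack: [-11]
LOAD_CONST → push 7. Stack: [-11, 7]
BINARY_OP + → -11 + 7 = -4. Stack: [-4]
STORE_FAST s → s=-4. Stack: []
LOAD_FAST_LOAD_FAST a,s → push -11,-4. Stack: [-11, -4]
COMPARE_OP bool(>) → -11 vs -4 = False. Stack: [False]
POP_JUMP_IF_FALSE → pop False; jump. Stack: []
LOAD_CONST → push 9. Stack: [9]
LOAD_FAST s → push -4. Stack: [9, -4]
BINARY_OP + → 9 + -4 = 5. Stack: [5]
LOAD_FAST_LOAD_FAST a,a → push -11,-11. Stack: [5, -11, -11]
BINARY_OP + → -11 + -11 = -22. Stack: [5, -22]
BINARY_OP + → 5 + -22 = -17. Stack: [-17]
STORE_FAST k → k=-17. Stack: []
LOAD_CONST → push 1. Stack: [1]
STORE_FAST t → t=1. Stack: []
LOAD_FAST k → push -17. Stack: [-17]
RETURN_VALUE → return -17.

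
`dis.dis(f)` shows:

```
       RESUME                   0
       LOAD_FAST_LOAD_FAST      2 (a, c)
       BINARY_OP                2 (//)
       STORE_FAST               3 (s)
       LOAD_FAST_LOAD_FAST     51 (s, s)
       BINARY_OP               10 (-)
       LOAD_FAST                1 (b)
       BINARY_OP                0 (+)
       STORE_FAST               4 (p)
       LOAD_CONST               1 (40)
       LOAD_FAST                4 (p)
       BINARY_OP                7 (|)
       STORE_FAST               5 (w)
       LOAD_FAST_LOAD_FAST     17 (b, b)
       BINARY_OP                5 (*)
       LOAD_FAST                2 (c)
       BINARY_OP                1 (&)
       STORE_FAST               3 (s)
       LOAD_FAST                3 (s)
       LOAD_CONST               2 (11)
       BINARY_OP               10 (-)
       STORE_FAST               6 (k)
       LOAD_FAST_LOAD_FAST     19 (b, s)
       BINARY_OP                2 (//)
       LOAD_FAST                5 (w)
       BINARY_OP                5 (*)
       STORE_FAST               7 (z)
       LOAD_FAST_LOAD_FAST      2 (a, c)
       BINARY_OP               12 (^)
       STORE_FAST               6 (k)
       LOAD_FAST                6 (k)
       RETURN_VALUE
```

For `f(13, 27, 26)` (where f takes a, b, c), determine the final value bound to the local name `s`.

24

LOAD_FAST_LOAD_FAST a,c → push 13,26. Stack: [13, 26]
BINARY_OP // → 13 // 26 = 0. Stack: [0]
STORE_FAST s → s=0. Stack: []
LOAD_FAST_LOAD_FAST s,s → push 0,0. Stack: [0, 0]
BINARY_OP - → 0 - 0 = 0. Stack: [0]
LOAD_FAST b → push 27. Stack: [0, 27]
BINARY_OP + → 0 + 27 = 27. Stack: [27]
STORE_FAST p → p=27. Stack: []
LOAD_CONST → push 40. Stack: [40]
LOAD_FAST p → push 27. Stack: [40, 27]
BINARY_OP | → 40 | 27 = 59. Stack: [59]
STORE_FAST w → w=59. Stack: []
LOAD_FAST_LOAD_FAST b,b → push 27,27. Stack: [27, 27]
BINARY_OP * → 27 * 27 = 729. Stack: [729]
LOAD_FAST c → push 26. Stack: [729, 26]
BINARY_OP & → 729 & 26 = 24. Stack: [24]
STORE_FAST s → s=24. Stack: []
LOAD_FAST s → push 24. Stack: [24]
LOAD_CONST → push 11. Stack: [24, 11]
BINARY_OP - → 24 - 11 = 13. Stack: [13]
STORE_FAST k → k=13. Stack: []
LOAD_FAST_LOAD_FAST b,s → push 27,24. Stack: [27, 24]
BINARY_OP // → 27 // 24 = 1. Stack: [1]
LOAD_FAST w → push 59. Stack: [1, 59]
BINARY_OP * → 1 * 59 = 59. Stack: [59]
STORE_FAST z → z=59. Stack: []
LOAD_FAST_LOAD_FAST a,c → push 13,26. Stack: [13, 26]
BINARY_OP ^ → 13 ^ 26 = 23. Stack: [23]
STORE_FAST k → k=23. Stack: []
LOAD_FAST k → push 23. Stack: [23]
RETURN_VALUE → return 23.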